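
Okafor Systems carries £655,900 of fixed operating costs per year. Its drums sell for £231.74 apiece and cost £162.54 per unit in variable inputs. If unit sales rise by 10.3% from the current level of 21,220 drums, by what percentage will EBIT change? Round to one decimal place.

+18.6%

Contribution at this volume is 21,220 × £69.20 = £1,468,424.00.
Operating income = contribution − fixed costs = £1,468,424.00 − £655,900 = £812,524.00.
DOL = contribution ÷ EBIT = £1,468,424.00 ÷ £812,524.00 = 1.8072.
Operating income changes by 1.8072 × +10.3% = +18.6%.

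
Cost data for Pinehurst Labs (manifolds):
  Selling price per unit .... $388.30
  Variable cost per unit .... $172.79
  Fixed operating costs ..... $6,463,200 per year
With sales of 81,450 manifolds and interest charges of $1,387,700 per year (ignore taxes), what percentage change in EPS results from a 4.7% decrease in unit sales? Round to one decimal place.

At 81,450 units, contribution = 81,450 × $215.51 = $17,553,289.50.
Operating income = contribution − fixed costs = $17,553,289.50 − $6,463,200 = $11,090,089.50.
Interest = $1,387,700.00, so EBIT − I = $9,702,389.50.
DCL = total CM / (EBIT − I) = $17,553,289.50 / $9,702,389.50 = 1.8092.
%ΔEPS = DCL × %ΔSales = 1.8092 × -4.7% = -8.5%.

-8.5%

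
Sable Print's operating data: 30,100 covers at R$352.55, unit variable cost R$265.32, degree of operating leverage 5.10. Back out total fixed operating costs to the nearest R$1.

R$2,110,795

Total contribution margin = 30,100 × R$87.23 = R$2,625,623.00.
DOL = contribution / EBIT, so EBIT = R$2,625,623.00 / 5.10 = R$514,828.04.
Fixed costs = CM − EBIT = R$2,625,623.00 − R$514,828.04 = R$2,110,795.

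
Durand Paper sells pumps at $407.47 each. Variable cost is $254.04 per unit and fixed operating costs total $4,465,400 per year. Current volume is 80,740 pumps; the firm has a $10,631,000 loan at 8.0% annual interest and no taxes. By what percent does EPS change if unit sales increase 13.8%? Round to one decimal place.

+24.2%

At 80,740 units, contribution = 80,740 × $153.43 = $12,387,938.20.
Subtracting fixed costs: EBIT = $12,387,938.20 − $4,465,400 = $7,922,538.20.
Interest = $850,480.00, so EBIT − I = $7,072,058.20.
DCL = total CM / (EBIT − I) = $12,387,938.20 / $7,072,058.20 = 1.7517.
EPS therefore changes by 1.7517 × (+13.8%) = +24.2%.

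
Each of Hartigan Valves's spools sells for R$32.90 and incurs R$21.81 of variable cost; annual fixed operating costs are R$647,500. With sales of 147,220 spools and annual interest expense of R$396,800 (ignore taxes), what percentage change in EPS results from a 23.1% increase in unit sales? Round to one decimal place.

Contribution at this volume is 147,220 × R$11.09 = R$1,632,669.80.
Operating income = contribution − fixed costs = R$1,632,669.80 − R$647,500 = R$985,169.80.
Interest = R$396,800.00, so EBIT − I = R$588,369.80.
Degree of combined leverage = contribution ÷ (EBIT − I) = R$1,632,669.80 ÷ R$588,369.80 = 2.7749.
%ΔEPS = DCL × %ΔSales = 2.7749 × +23.1% = +64.1%.

+64.1%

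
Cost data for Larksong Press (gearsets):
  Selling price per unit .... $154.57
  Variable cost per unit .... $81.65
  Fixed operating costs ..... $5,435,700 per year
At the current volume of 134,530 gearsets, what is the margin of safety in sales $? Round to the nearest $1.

Unit CM = price − variable cost = $154.57 − $81.65 = $72.92. Break-even units = $5,435,700 ÷ $72.92 = 74,543.34; break-even revenue = 74,543.34 × $154.57 = $11,522,163.32.
Current sales = 134,530 × $154.57 = $20,794,302.10.
Margin of safety = $20,794,302.10 − $11,522,163.32 = $9,272,139.

$9,272,139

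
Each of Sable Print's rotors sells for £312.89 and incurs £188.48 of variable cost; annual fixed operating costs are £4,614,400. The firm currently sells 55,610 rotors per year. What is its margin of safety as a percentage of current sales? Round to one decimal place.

Unit CM = price − variable cost = £312.89 − £188.48 = £124.41. Break-even units = £4,614,400 ÷ £124.41 = 37,090.27; break-even revenue = 37,090.27 × £312.89 = £11,605,173.35.
Current sales = 55,610 × £312.89 = £17,399,812.90.
Margin of safety = (£17,399,812.90 − £11,605,173.35) ÷ £17,399,812.90 = 33.3%.

33.3%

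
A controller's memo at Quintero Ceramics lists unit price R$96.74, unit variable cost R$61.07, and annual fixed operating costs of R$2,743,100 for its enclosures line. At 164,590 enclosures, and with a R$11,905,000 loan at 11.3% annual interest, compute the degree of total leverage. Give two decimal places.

3.29

At 164,590 units, contribution = 164,590 × R$35.67 = R$5,870,925.30.
EBIT = R$5,870,925.30 − R$2,743,100 = R$3,127,825.30. Interest = R$1,345,265.00, so EBIT − I = R$1,782,560.30.
Degree of total leverage = total CM / (EBIT − interest) = R$5,870,925.30 / R$1,782,560.30 = 3.2935.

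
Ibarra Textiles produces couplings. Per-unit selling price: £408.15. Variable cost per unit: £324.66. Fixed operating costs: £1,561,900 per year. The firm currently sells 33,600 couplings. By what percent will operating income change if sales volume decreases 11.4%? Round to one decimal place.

At 33,600 units, contribution = 33,600 × £83.49 = £2,805,264.00.
Operating income = contribution − fixed costs = £2,805,264.00 − £1,561,900 = £1,243,364.00.
Degree of operating leverage = £2,805,264.00 / £1,243,364.00 = 2.2562.
%ΔEBIT = DOL × %ΔSales = 2.2562 × -11.4% = -25.7%.

-25.7%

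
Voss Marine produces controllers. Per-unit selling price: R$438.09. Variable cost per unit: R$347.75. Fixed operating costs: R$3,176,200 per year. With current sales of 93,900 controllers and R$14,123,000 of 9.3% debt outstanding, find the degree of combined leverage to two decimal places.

Total contribution margin = 93,900 × R$90.34 = R$8,482,926.00.
EBIT = R$8,482,926.00 − R$3,176,200 = R$5,306,726.00. Interest = R$1,313,439.00, so EBIT − I = R$3,993,287.00.
DCL = contribution ÷ (EBIT − I) = R$8,482,926.00 ÷ R$3,993,287.00 = 2.1243.

2.12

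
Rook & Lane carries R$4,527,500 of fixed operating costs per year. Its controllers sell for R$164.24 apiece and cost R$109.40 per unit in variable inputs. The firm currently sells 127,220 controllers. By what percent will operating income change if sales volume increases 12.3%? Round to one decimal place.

+35.0%

At 127,220 units, contribution = 127,220 × R$54.84 = R$6,976,744.80.
Subtracting fixed costs: EBIT = R$6,976,744.80 − R$4,527,500 = R$2,449,244.80.
DOL = contribution ÷ EBIT = R$6,976,744.80 ÷ R$2,449,244.80 = 2.8485.
Operating income changes by 2.8485 × +12.3% = +35.0%.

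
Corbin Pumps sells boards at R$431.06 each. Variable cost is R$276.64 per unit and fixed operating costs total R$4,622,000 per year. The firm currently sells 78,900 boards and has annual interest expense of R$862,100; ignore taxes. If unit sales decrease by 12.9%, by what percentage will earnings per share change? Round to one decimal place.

-23.5%

At 78,900 units, contribution = 78,900 × R$154.42 = R$12,183,738.00.
EBIT = R$12,183,738.00 − R$4,622,000 = R$7,561,738.00.
After interest of R$862,100.00, pre-tax earnings = R$6,699,638.00.
DCL = total CM / (EBIT − I) = R$12,183,738.00 / R$6,699,638.00 = 1.8186.
EPS therefore changes by 1.8186 × (-12.9%) = -23.5%.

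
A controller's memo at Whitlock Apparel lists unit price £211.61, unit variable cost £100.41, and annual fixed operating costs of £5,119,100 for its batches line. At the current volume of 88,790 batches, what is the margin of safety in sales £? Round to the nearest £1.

£9,047,370

Each unit contributes £211.61 − £100.41 = £111.20. Break-even units = £5,119,100 ÷ £111.20 = 46,035.07; break-even revenue = 46,035.07 × £211.61 = £9,741,481.57.
Actual sales revenue = 88,790 × £211.61 = £18,788,851.90.
Margin of safety = £18,788,851.90 − £9,741,481.57 = £9,047,370.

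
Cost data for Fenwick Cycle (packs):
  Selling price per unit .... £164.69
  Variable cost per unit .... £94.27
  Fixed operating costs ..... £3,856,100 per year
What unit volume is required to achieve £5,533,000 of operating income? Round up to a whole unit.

Each unit contributes £164.69 − £94.27 = £70.42.
Need Q such that Q × £70.42 − £3,856,100 = £5,533,000, i.e. Q = £9,389,100 / £70.42 = 133,330.02 → 133,331.

133,331 packs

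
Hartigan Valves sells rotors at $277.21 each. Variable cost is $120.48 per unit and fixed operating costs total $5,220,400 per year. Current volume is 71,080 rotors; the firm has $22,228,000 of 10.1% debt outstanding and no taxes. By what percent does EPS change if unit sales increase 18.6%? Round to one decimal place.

+56.4%

Total contribution margin = 71,080 × $156.73 = $11,140,368.40.
Subtracting fixed costs: EBIT = $11,140,368.40 − $5,220,400 = $5,919,968.40.
After interest of $2,245,028.00, pre-tax earnings = $3,674,940.40.
DCL = total CM / (EBIT − I) = $11,140,368.40 / $3,674,940.40 = 3.0314.
%ΔEPS = DCL × %ΔSales = 3.0314 × +18.6% = +56.4%.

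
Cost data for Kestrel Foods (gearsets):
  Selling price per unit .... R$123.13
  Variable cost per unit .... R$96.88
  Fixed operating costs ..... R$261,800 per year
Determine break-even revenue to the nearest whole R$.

R$1,228,017

Contribution margin per unit = R$123.13 − R$96.88 = R$26.25, a CM ratio of R$26.25 ÷ R$123.13 = 0.2132.
Break-even revenue = fixed costs × price ÷ CM = R$261,800 × R$123.13 ÷ R$26.25 = R$1,228,017.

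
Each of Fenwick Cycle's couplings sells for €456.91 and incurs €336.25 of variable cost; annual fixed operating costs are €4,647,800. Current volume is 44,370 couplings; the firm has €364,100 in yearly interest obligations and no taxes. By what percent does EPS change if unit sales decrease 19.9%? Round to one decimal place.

-311.7%

Total contribution margin = 44,370 × €120.66 = €5,353,684.20.
Subtracting fixed costs: EBIT = €5,353,684.20 − €4,647,800 = €705,884.20.
After interest of €364,100.00, pre-tax earnings = €341,784.20.
Degree of combined leverage = contribution ÷ (EBIT − I) = €5,353,684.20 ÷ €341,784.20 = 15.6639.
%ΔEPS = DCL × %ΔSales = 15.6639 × -19.9% = -311.7%.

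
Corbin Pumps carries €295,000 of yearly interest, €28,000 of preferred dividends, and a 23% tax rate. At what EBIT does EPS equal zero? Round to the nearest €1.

€331,364

Preferred dividends are paid after tax, so their pre-tax equivalent is €28,000 ÷ (1 − 0.23) = €36,363.64.
EPS = 0 when EBIT covers interest plus the pre-tax preferred burden: €295,000 + €36,363.64 = €331,363.64.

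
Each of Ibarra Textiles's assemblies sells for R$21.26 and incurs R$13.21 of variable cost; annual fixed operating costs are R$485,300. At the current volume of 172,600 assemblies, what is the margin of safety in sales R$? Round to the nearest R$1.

Unit CM = price − variable cost = R$21.26 − R$13.21 = R$8.05. Break-even units = R$485,300 ÷ R$8.05 = 60,285.71; break-even revenue = 60,285.71 × R$21.26 = R$1,281,674.29.
Actual sales revenue = 172,600 × R$21.26 = R$3,669,476.00.
Margin of safety = R$3,669,476.00 − R$1,281,674.29 = R$2,387,802.

R$2,387,802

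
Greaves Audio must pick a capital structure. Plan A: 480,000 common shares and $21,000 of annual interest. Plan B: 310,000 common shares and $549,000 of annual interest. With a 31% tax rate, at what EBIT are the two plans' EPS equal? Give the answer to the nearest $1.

$1,511,824

Set EPS_A = EPS_B: (EBIT − $21,000)(1 − 0.31) ÷ 480,000 = (EBIT − $549,000)(1 − 0.31) ÷ 310,000.
The (1 − t) factor cancels: (EBIT − 21,000) × 310,000 = (EBIT − 549,000) × 480,000.
EBIT × (480,000 − 310,000) = 549,000 × 480,000 − 21,000 × 310,000 = 257,010,000,000, so EBIT = 257,010,000,000 ÷ 170,000 = 1,511,823.53.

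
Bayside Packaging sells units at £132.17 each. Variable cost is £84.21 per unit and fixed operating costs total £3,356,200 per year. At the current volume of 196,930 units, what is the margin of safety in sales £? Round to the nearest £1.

£16,779,094

Each unit contributes £132.17 − £84.21 = £47.96. Break-even units = £3,356,200 ÷ £47.96 = 69,979.15; break-even revenue = 69,979.15 × £132.17 = £9,249,144.16.
Actual sales revenue = 196,930 × £132.17 = £26,028,238.10.
Margin of safety = £26,028,238.10 − £9,249,144.16 = £16,779,094.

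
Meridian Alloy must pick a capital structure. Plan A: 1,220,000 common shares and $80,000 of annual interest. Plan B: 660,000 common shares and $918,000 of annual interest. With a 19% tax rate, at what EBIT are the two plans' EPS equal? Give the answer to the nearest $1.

Set EPS_A = EPS_B: (EBIT − $80,000)(1 − 0.19) ÷ 1,220,000 = (EBIT − $918,000)(1 − 0.19) ÷ 660,000.
Cancelling (1 − t) and cross-multiplying: 660,000·(EBIT − 80,000) = 1,220,000·(EBIT − 918,000).
Solving, EBIT = (918,000·1,220,000 − 80,000·660,000) / (1,220,000 − 660,000) = 1,067,160,000,000 / 560,000 = 1,905,642.86.

$1,905,643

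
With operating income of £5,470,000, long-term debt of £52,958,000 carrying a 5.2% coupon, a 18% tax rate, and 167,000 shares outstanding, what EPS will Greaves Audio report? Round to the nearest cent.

£13.34

Interest = £2,753,816.00, so EBT = £5,470,000 − £2,753,816.00 = £2,716,184.00.
Net income = £2,716,184.00 × (1 − 0.18) = £2,227,270.88.
EPS = £2,227,270.88 ÷ 167,000 = £13.34.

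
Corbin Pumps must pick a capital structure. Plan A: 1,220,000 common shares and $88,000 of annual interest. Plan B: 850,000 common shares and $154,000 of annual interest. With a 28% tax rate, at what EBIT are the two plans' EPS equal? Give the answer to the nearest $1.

$305,622

Set EPS_A = EPS_B: (EBIT − $88,000)(1 − 0.28) ÷ 1,220,000 = (EBIT − $154,000)(1 − 0.28) ÷ 850,000.
The (1 − t) factor cancels: (EBIT − 88,000) × 850,000 = (EBIT − 154,000) × 1,220,000.
Solving, EBIT = (154,000·1,220,000 − 88,000·850,000) / (1,220,000 − 850,000) = 113,080,000,000 / 370,000 = 305,621.62.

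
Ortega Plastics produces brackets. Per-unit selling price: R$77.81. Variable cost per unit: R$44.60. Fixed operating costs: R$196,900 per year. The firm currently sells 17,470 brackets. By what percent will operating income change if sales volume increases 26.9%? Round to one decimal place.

+40.7%

Total contribution margin = 17,470 × R$33.21 = R$580,178.70.
EBIT = R$580,178.70 − R$196,900 = R$383,278.70.
Degree of operating leverage = R$580,178.70 / R$383,278.70 = 1.5137.
Operating income changes by 1.5137 × +26.9% = +40.7%.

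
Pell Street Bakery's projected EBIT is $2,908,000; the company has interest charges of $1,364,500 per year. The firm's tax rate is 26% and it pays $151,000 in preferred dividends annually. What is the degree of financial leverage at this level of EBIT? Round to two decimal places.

2.17

Interest = $1,364,500.00.
Preferred dividends grossed up pre-tax: $151,000 / (1 − 0.26) = $204,054.05.
DFL = EBIT ÷ [EBIT − I − D_p/(1−t)] = $2,908,000 ÷ [$2,908,000 − $1,364,500.00 − $204,054.05] = $2,908,000 ÷ $1,339,445.95 = 2.1710.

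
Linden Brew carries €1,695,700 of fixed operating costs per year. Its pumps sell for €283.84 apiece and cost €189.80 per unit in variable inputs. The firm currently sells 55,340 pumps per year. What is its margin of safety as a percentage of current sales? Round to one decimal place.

67.4%

Contribution margin per unit = €283.84 − €189.80 = €94.04. Break-even units = €1,695,700 ÷ €94.04 = 18,031.69; break-even revenue = 18,031.69 × €283.84 = €5,118,114.50.
Current sales = 55,340 × €283.84 = €15,707,705.60.
Margin of safety = (€15,707,705.60 − €5,118,114.50) ÷ €15,707,705.60 = 67.4%.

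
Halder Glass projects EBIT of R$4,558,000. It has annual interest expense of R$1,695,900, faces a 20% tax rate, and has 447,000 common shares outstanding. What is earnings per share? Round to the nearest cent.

Pre-tax income = R$4,558,000 − R$1,695,900.00 = R$2,862,100.00.
After tax at 20%: net income = R$2,862,100.00 × 0.80 = R$2,289,680.00.
EPS = R$2,289,680.00 ÷ 447,000 = R$5.12.

R$5.12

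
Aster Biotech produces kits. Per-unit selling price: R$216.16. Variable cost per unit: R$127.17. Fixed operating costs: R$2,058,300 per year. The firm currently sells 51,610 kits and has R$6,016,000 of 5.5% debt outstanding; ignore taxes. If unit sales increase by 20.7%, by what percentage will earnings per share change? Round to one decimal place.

Total contribution margin = 51,610 × R$88.99 = R$4,592,773.90.
EBIT = R$4,592,773.90 − R$2,058,300 = R$2,534,473.90.
Interest = R$330,880.00, so EBIT − I = R$2,203,593.90.
Degree of combined leverage = contribution ÷ (EBIT − I) = R$4,592,773.90 ÷ R$2,203,593.90 = 2.0842.
%ΔEPS = DCL × %ΔSales = 2.0842 × +20.7% = +43.1%.

+43.1%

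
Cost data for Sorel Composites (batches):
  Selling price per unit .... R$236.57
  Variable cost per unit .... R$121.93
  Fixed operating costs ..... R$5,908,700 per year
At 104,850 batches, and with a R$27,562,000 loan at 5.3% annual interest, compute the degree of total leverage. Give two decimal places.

2.58

Contribution at this volume is 104,850 × R$114.64 = R$12,020,004.00.
Subtracting fixed costs: EBIT = R$12,020,004.00 − R$5,908,700 = R$6,111,304.00. Interest = R$1,460,786.00.
DOL = R$12,020,004.00 ÷ R$6,111,304.00 = 1.9668; DFL = R$6,111,304.00 ÷ R$4,650,518.00 = 1.3141.
DCL = DOL × DFL = 1.9668 × 1.3141 = 2.5846.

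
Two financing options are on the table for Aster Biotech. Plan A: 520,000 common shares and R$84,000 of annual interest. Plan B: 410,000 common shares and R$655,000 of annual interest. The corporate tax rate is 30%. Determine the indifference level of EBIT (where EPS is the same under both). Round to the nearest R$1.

At indifference, (EBIT − 84,000)(1 − t)/520,000 = (EBIT − 655,000)(1 − t)/410,000.
The (1 − t) factor cancels: (EBIT − 84,000) × 410,000 = (EBIT − 655,000) × 520,000.
Solving, EBIT = (655,000·520,000 − 84,000·410,000) / (520,000 − 410,000) = 306,160,000,000 / 110,000 = 2,783,272.73.

R$2,783,273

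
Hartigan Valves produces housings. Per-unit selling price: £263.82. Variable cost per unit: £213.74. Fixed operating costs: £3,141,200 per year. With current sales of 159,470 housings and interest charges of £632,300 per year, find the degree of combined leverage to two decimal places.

At 159,470 units, contribution = 159,470 × £50.08 = £7,986,257.60.
Subtracting fixed costs: EBIT = £7,986,257.60 − £3,141,200 = £4,845,057.60. Interest = £632,300.00, so EBIT − I = £4,212,757.60.
DCL = contribution ÷ (EBIT − I) = £7,986,257.60 ÷ £4,212,757.60 = 1.8957.

1.90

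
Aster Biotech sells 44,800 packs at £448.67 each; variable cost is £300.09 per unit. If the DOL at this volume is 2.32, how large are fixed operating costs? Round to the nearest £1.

£3,787,253

Contribution at this volume is 44,800 × £148.58 = £6,656,384.00.
DOL = contribution / EBIT, so EBIT = £6,656,384.00 / 2.32 = £2,869,131.03.
And FC = contribution − EBIT = £6,656,384.00 − £2,869,131.03 = £3,787,253.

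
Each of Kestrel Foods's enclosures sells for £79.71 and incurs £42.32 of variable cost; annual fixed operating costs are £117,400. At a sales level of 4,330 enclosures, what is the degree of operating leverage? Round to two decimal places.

3.64

Contribution at this volume is 4,330 × £37.39 = £161,898.70.
EBIT = £161,898.70 − £117,400 = £44,498.70.
DOL = contribution ÷ EBIT = £161,898.70 ÷ £44,498.70 = 3.6383.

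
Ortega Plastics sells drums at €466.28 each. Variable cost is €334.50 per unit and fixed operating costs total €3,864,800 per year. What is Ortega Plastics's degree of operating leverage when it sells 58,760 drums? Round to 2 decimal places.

2.00

At 58,760 units, contribution = 58,760 × €131.78 = €7,743,392.80.
Subtracting fixed costs: EBIT = €7,743,392.80 − €3,864,800 = €3,878,592.80.
So DOL = total CM / EBIT = €7,743,392.80 / €3,878,592.80 = 1.9964.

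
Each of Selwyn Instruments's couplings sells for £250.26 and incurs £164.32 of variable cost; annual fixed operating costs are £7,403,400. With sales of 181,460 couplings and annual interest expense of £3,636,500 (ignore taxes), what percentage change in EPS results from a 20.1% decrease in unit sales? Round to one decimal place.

-68.8%

Contribution at this volume is 181,460 × £85.94 = £15,594,672.40.
Subtracting fixed costs: EBIT = £15,594,672.40 − £7,403,400 = £8,191,272.40.
After interest of £3,636,500.00, pre-tax earnings = £4,554,772.40.
Degree of combined leverage = contribution ÷ (EBIT − I) = £15,594,672.40 ÷ £4,554,772.40 = 3.4238.
%ΔEPS = DCL × %ΔSales = 3.4238 × -20.1% = -68.8%.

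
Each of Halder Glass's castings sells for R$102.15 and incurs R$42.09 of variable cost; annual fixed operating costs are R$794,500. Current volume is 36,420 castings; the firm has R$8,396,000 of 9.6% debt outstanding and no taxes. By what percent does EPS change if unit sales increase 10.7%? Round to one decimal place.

+39.9%

Contribution at this volume is 36,420 × R$60.06 = R$2,187,385.20.
Operating income = contribution − fixed costs = R$2,187,385.20 − R$794,500 = R$1,392,885.20.
After interest of R$806,016.00, pre-tax earnings = R$586,869.20.
Degree of combined leverage = contribution ÷ (EBIT − I) = R$2,187,385.20 ÷ R$586,869.20 = 3.7272.
EPS therefore changes by 3.7272 × (+10.7%) = +39.9%.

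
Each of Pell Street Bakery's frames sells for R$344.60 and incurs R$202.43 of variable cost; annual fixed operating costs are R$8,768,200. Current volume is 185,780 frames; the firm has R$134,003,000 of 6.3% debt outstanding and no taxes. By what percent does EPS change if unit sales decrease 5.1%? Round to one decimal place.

-14.6%

At 185,780 units, contribution = 185,780 × R$142.17 = R$26,412,342.60.
Subtracting fixed costs: EBIT = R$26,412,342.60 − R$8,768,200 = R$17,644,142.60.
After interest of R$8,442,189.00, pre-tax earnings = R$9,201,953.60.
Degree of combined leverage = contribution ÷ (EBIT − I) = R$26,412,342.60 ÷ R$9,201,953.60 = 2.8703.
%ΔEPS = DCL × %ΔSales = 2.8703 × -5.1% = -14.6%.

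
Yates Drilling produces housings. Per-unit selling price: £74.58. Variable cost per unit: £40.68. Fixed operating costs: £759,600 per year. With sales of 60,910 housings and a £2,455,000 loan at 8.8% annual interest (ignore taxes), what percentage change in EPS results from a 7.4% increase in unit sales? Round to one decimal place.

+14.0%

Contribution at this volume is 60,910 × £33.90 = £2,064,849.00.
EBIT = £2,064,849.00 − £759,600 = £1,305,249.00.
Interest = £216,040.00, so EBIT − I = £1,089,209.00.
Degree of combined leverage = contribution ÷ (EBIT − I) = £2,064,849.00 ÷ £1,089,209.00 = 1.8957.
%ΔEPS = DCL × %ΔSales = 1.8957 × +7.4% = +14.0%.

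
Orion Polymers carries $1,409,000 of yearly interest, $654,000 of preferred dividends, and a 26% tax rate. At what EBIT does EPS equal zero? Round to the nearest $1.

Preferred dividends are paid after tax, so their pre-tax equivalent is $654,000 ÷ (1 − 0.26) = $883,783.78.
Financial break-even EBIT = interest + D_p ÷ (1 − t) = $1,409,000 + $883,783.78 = $2,292,783.78.

$2,292,784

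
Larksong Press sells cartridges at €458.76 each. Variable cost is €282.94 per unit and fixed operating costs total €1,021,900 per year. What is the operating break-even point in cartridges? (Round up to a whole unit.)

5,813 cartridges

Unit CM = price − variable cost = €458.76 − €282.94 = €175.82.
Break-even volume = fixed costs ÷ CM per unit = €1,021,900 ÷ €175.82 = 5,812.19, so 5,813 cartridges.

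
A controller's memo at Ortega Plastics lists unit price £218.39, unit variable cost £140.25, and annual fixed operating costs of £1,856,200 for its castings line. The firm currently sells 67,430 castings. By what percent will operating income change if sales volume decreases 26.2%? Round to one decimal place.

Contribution at this volume is 67,430 × £78.14 = £5,268,980.20.
EBIT = £5,268,980.20 − £1,856,200 = £3,412,780.20.
DOL = contribution ÷ EBIT = £5,268,980.20 ÷ £3,412,780.20 = 1.5439.
Operating income changes by 1.5439 × -26.2% = -40.5%.

-40.5%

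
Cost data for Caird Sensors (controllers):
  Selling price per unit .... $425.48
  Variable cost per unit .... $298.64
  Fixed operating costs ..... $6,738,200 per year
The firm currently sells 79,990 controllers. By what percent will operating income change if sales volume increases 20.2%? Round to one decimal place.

+60.1%

Total contribution margin = 79,990 × $126.84 = $10,145,931.60.
Subtracting fixed costs: EBIT = $10,145,931.60 − $6,738,200 = $3,407,731.60.
So DOL = total CM / EBIT = $10,145,931.60 / $3,407,731.60 = 2.9773.
So EBIT moves 2.9773 × (+20.2%) = +60.1%.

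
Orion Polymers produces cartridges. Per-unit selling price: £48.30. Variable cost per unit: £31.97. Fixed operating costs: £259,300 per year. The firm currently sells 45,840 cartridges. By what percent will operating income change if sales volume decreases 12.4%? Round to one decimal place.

At 45,840 units, contribution = 45,840 × £16.33 = £748,567.20.
Subtracting fixed costs: EBIT = £748,567.20 − £259,300 = £489,267.20.
Degree of operating leverage = £748,567.20 / £489,267.20 = 1.5300.
Operating income changes by 1.5300 × -12.4% = -19.0%.

-19.0%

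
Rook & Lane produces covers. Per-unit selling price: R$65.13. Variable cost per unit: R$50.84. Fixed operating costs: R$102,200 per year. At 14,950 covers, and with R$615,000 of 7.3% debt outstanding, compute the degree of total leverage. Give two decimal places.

Total contribution margin = 14,950 × R$14.29 = R$213,635.50.
Operating income = contribution − fixed costs = R$213,635.50 − R$102,200 = R$111,435.50. Interest = R$44,895.00.
DOL = R$213,635.50 ÷ R$111,435.50 = 1.9171; DFL = R$111,435.50 ÷ R$66,540.50 = 1.6747.
DCL = DOL × DFL = 1.9171 × 1.6747 = 3.2106.

3.21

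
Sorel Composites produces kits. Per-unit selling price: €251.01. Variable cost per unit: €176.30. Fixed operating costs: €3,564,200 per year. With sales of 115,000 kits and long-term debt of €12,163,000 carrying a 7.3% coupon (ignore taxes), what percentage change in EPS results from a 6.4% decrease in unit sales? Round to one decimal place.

Total contribution margin = 115,000 × €74.71 = €8,591,650.00.
Operating income = contribution − fixed costs = €8,591,650.00 − €3,564,200 = €5,027,450.00.
Interest = €887,899.00, so EBIT − I = €4,139,551.00.
DCL = total CM / (EBIT − I) = €8,591,650.00 / €4,139,551.00 = 2.0755.
%ΔEPS = DCL × %ΔSales = 2.0755 × -6.4% = -13.3%.

-13.3%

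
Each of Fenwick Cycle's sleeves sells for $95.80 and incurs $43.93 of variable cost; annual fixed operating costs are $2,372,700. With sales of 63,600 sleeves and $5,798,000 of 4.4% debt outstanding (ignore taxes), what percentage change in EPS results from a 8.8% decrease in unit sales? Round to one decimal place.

-43.3%

Total contribution margin = 63,600 × $51.87 = $3,298,932.00.
Operating income = contribution − fixed costs = $3,298,932.00 − $2,372,700 = $926,232.00.
After interest of $255,112.00, pre-tax earnings = $671,120.00.
Degree of combined leverage = contribution ÷ (EBIT − I) = $3,298,932.00 ÷ $671,120.00 = 4.9156.
%ΔEPS = DCL × %ΔSales = 4.9156 × -8.8% = -43.3%.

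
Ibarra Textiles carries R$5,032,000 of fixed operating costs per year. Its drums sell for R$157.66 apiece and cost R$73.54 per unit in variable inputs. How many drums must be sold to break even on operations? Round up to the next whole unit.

Unit CM = price − variable cost = R$157.66 − R$73.54 = R$84.12.
Break-even volume = fixed costs ÷ CM per unit = R$5,032,000 ÷ R$84.12 = 59,819.31, so 59,820 drums.

59,820 drums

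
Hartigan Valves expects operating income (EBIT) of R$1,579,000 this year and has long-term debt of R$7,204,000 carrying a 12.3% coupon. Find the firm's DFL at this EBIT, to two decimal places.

2.28

Interest = R$886,092.00.
DFL = EBIT ÷ (EBIT − I) = R$1,579,000 ÷ (R$1,579,000 − R$886,092.00) = R$1,579,000 ÷ R$692,908.00 = 2.2788.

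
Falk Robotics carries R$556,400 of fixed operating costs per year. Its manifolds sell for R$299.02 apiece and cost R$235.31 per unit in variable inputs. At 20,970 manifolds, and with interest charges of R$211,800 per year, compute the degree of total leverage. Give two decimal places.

2.35

Contribution at this volume is 20,970 × R$63.71 = R$1,335,998.70.
Operating income = contribution − fixed costs = R$1,335,998.70 − R$556,400 = R$779,598.70. Interest = R$211,800.00, so EBIT − I = R$567,798.70.
Degree of total leverage = total CM / (EBIT − interest) = R$1,335,998.70 / R$567,798.70 = 2.3529.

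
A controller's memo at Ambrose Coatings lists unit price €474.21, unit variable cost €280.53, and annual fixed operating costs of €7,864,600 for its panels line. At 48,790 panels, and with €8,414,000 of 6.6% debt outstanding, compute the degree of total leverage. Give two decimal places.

Total contribution margin = 48,790 × €193.68 = €9,449,647.20.
Subtracting fixed costs: EBIT = €9,449,647.20 − €7,864,600 = €1,585,047.20. Interest = €555,324.00.
DOL = €9,449,647.20 ÷ €1,585,047.20 = 5.9617; DFL = €1,585,047.20 ÷ €1,029,723.20 = 1.5393.
DCL = DOL × DFL = 5.9617 × 1.5393 = 9.1768.

9.18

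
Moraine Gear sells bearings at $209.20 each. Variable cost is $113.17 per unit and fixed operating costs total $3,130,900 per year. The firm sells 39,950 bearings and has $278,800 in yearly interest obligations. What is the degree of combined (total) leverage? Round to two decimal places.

Contribution at this volume is 39,950 × $96.03 = $3,836,398.50.
Subtracting fixed costs: EBIT = $3,836,398.50 − $3,130,900 = $705,498.50. Interest = $278,800.00.
DOL = $3,836,398.50 ÷ $705,498.50 = 5.4379; DFL = $705,498.50 ÷ $426,698.50 = 1.6534.
Combined leverage = 5.4379 × 1.6534 = 8.9910.

8.99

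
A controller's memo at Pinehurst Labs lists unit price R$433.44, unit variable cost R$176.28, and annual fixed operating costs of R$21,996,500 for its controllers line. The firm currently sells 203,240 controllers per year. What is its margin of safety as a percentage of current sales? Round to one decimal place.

Each unit contributes R$433.44 − R$176.28 = R$257.16. Break-even units = R$21,996,500 ÷ R$257.16 = 85,536.24; break-even revenue = 85,536.24 × R$433.44 = R$37,074,828.74.
Current sales = 203,240 × R$433.44 = R$88,092,345.60.
Margin of safety = (R$88,092,345.60 − R$37,074,828.74) ÷ R$88,092,345.60 = 57.9%.

57.9%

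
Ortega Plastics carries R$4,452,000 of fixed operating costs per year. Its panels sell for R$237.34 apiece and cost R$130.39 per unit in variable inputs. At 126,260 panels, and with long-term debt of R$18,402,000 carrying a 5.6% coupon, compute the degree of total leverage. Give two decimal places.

Total contribution margin = 126,260 × R$106.95 = R$13,503,507.00.
Subtracting fixed costs: EBIT = R$13,503,507.00 − R$4,452,000 = R$9,051,507.00. Interest = R$1,030,512.00.
DOL = R$13,503,507.00 ÷ R$9,051,507.00 = 1.4919; DFL = R$9,051,507.00 ÷ R$8,020,995.00 = 1.1285.
Combined leverage = 1.4919 × 1.1285 = 1.6836.

1.68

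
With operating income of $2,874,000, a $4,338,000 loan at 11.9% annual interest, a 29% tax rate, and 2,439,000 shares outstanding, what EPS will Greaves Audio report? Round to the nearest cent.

Interest = $516,222.00, so EBT = $2,874,000 − $516,222.00 = $2,357,778.00.
After tax at 29%: net income = $2,357,778.00 × 0.71 = $1,674,022.38.
EPS = $1,674,022.38 ÷ 2,439,000 = $0.69.

$0.69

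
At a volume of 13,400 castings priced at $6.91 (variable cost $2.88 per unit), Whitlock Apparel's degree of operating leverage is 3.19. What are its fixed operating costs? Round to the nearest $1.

At 13,400 units, contribution = 13,400 × $4.03 = $54,002.00.
DOL = contribution / EBIT, so EBIT = $54,002.00 / 3.19 = $16,928.53.
And FC = contribution − EBIT = $54,002.00 − $16,928.53 = $37,073.

$37,073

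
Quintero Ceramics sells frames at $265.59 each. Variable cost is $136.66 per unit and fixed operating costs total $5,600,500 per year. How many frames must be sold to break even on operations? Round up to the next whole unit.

43,439 frames

Unit CM = price − variable cost = $265.59 − $136.66 = $128.93.
Break-even Q = $5,600,500 / $128.93 = 43,438.30 → 43,439 frames.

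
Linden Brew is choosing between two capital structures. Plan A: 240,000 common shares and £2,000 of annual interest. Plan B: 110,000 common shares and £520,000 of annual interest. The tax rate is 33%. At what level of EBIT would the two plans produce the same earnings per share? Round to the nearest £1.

At indifference, (EBIT − 2,000)(1 − t)/240,000 = (EBIT − 520,000)(1 − t)/110,000.
Cancelling (1 − t) and cross-multiplying: 110,000·(EBIT − 2,000) = 240,000·(EBIT − 520,000).
Solving, EBIT = (520,000·240,000 − 2,000·110,000) / (240,000 − 110,000) = 124,580,000,000 / 130,000 = 958,307.69.

£958,308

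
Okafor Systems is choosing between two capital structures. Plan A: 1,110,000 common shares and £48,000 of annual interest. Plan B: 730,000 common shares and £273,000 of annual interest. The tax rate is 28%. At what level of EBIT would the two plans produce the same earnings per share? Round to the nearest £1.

£705,237

At indifference, (EBIT − 48,000)(1 − t)/1,110,000 = (EBIT − 273,000)(1 − t)/730,000.
The (1 − t) factor cancels: (EBIT − 48,000) × 730,000 = (EBIT − 273,000) × 1,110,000.
Solving, EBIT = (273,000·1,110,000 − 48,000·730,000) / (1,110,000 − 730,000) = 267,990,000,000 / 380,000 = 705,236.84.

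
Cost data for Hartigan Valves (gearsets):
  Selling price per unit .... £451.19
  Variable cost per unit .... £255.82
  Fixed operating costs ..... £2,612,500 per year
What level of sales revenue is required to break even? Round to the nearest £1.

CM per unit = £451.19 − £255.82 = £195.37; CM ratio = £195.37 / £451.19 = 0.4330.
Break-even revenue = fixed costs × price ÷ CM = £2,612,500 × £451.19 ÷ £195.37 = £6,033,341.

£6,033,341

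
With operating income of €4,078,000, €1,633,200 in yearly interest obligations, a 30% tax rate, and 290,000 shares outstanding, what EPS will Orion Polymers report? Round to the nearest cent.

Pre-tax income = €4,078,000 − €1,633,200.00 = €2,444,800.00.
After tax at 30%: net income = €2,444,800.00 × 0.70 = €1,711,360.00.
EPS = €1,711,360.00 ÷ 290,000 = €5.90.

€5.90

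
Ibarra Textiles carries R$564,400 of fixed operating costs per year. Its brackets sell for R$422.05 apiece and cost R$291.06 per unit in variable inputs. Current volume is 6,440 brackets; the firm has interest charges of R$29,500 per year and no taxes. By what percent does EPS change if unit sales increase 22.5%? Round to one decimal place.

Contribution at this volume is 6,440 × R$130.99 = R$843,575.60.
Operating income = contribution − fixed costs = R$843,575.60 − R$564,400 = R$279,175.60.
After interest of R$29,500.00, pre-tax earnings = R$249,675.60.
Degree of combined leverage = contribution ÷ (EBIT − I) = R$843,575.60 ÷ R$249,675.60 = 3.3787.
EPS therefore changes by 3.3787 × (+22.5%) = +76.0%.

+76.0%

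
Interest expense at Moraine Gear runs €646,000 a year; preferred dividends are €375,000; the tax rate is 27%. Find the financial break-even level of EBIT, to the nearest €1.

Grossing the preferred dividend up to pre-tax terms: €375,000 / (1 − 0.27) = €513,698.63.
Financial break-even EBIT = interest + D_p ÷ (1 − t) = €646,000 + €513,698.63 = €1,159,698.63.

€1,159,699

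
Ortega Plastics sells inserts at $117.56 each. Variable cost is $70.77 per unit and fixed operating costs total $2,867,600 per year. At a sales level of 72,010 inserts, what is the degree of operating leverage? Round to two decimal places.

6.72

At 72,010 units, contribution = 72,010 × $46.79 = $3,369,347.90.
EBIT = $3,369,347.90 − $2,867,600 = $501,747.90.
Degree of operating leverage = $3,369,347.90 / $501,747.90 = 6.7152.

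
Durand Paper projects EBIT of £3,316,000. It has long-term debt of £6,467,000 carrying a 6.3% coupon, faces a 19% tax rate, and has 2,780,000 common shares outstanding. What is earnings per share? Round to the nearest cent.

Pre-tax income = £3,316,000 − £407,421.00 = £2,908,579.00.
Net income = £2,908,579.00 × (1 − 0.19) = £2,355,948.99.
Per share: £2,355,948.99 / 2,780,000 shares = £0.85.

£0.85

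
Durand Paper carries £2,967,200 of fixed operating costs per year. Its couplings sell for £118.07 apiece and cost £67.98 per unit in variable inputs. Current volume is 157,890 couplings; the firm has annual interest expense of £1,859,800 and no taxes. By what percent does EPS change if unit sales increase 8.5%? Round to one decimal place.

+21.8%

Total contribution margin = 157,890 × £50.09 = £7,908,710.10.
Operating income = contribution − fixed costs = £7,908,710.10 − £2,967,200 = £4,941,510.10.
After interest of £1,859,800.00, pre-tax earnings = £3,081,710.10.
Degree of combined leverage = contribution ÷ (EBIT − I) = £7,908,710.10 ÷ £3,081,710.10 = 2.5663.
EPS therefore changes by 2.5663 × (+8.5%) = +21.8%.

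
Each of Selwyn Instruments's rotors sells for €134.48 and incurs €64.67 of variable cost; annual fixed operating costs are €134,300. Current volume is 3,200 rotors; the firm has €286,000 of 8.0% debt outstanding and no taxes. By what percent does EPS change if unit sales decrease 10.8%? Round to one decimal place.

-36.4%

Contribution at this volume is 3,200 × €69.81 = €223,392.00.
EBIT = €223,392.00 − €134,300 = €89,092.00.
Interest = €22,880.00, so EBIT − I = €66,212.00.
DCL = total CM / (EBIT − I) = €223,392.00 / €66,212.00 = 3.3739.
%ΔEPS = DCL × %ΔSales = 3.3739 × -10.8% = -36.4%.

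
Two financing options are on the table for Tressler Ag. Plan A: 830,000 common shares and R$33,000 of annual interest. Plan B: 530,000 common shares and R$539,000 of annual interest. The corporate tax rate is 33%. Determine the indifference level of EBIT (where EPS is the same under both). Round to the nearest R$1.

Set EPS_A = EPS_B: (EBIT − R$33,000)(1 − 0.33) ÷ 830,000 = (EBIT − R$539,000)(1 − 0.33) ÷ 530,000.
Cancelling (1 − t) and cross-multiplying: 530,000·(EBIT − 33,000) = 830,000·(EBIT − 539,000).
EBIT × (830,000 − 530,000) = 539,000 × 830,000 − 33,000 × 530,000 = 429,880,000,000, so EBIT = 429,880,000,000 ÷ 300,000 = 1,432,933.33.

R$1,432,933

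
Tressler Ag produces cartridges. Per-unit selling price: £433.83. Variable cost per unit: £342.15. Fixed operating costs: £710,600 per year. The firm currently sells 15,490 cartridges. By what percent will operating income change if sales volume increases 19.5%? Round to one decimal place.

Total contribution margin = 15,490 × £91.68 = £1,420,123.20.
EBIT = £1,420,123.20 − £710,600 = £709,523.20.
So DOL = total CM / EBIT = £1,420,123.20 / £709,523.20 = 2.0015.
%ΔEBIT = DOL × %ΔSales = 2.0015 × +19.5% = +39.0%.

+39.0%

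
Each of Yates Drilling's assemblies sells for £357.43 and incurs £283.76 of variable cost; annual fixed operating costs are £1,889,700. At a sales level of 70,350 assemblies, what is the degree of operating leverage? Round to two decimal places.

Contribution at this volume is 70,350 × £73.67 = £5,182,684.50.
EBIT = £5,182,684.50 − £1,889,700 = £3,292,984.50.
DOL = contribution ÷ EBIT = £5,182,684.50 ÷ £3,292,984.50 = 1.5739.

1.57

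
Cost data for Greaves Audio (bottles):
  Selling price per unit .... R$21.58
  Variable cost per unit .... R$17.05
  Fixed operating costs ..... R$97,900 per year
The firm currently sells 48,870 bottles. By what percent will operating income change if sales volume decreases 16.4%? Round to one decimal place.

Contribution at this volume is 48,870 × R$4.53 = R$221,381.10.
EBIT = R$221,381.10 − R$97,900 = R$123,481.10.
DOL = contribution ÷ EBIT = R$221,381.10 ÷ R$123,481.10 = 1.7928.
%ΔEBIT = DOL × %ΔSales = 1.7928 × -16.4% = -29.4%.

-29.4%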